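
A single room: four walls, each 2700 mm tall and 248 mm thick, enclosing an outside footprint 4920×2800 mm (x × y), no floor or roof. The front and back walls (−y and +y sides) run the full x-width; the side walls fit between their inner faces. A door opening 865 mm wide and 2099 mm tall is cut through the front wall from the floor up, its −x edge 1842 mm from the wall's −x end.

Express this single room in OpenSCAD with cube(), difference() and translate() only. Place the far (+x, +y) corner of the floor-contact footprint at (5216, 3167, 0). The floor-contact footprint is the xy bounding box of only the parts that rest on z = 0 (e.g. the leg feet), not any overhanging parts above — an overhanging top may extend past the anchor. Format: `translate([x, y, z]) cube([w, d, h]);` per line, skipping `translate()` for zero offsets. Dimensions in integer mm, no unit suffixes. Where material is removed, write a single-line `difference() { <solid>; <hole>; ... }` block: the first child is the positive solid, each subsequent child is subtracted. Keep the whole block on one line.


difference() { translate([296, 367, 0]) cube([4920, 248, 2700]); translate([2138, 367, 0]) cube([865, 248, 2099]); }
translate([296, 2919, 0]) cube([4920, 248, 2700]);
translate([296, 615, 0]) cube([248, 2304, 2700]);
translate([4968, 615, 0]) cube([248, 2304, 2700]);


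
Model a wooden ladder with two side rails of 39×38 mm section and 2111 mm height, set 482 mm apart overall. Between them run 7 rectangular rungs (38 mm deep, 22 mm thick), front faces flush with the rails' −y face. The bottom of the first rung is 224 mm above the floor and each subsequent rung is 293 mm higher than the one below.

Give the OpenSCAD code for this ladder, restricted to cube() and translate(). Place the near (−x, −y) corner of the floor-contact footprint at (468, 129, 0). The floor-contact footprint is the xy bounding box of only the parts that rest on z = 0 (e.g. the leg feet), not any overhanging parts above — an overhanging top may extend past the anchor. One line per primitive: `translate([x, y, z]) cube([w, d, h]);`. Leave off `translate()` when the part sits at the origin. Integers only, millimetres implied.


translate([468, 129, 0]) cube([39, 38, 2111]);
translate([911, 129, 0]) cube([39, 38, 2111]);
translate([507, 129, 224]) cube([404, 38, 22]);
translate([507, 129, 517]) cube([404, 38, 22]);
translate([507, 129, 810]) cube([404, 38, 22]);
translate([507, 129, 1103]) cube([404, 38, 22]);
translate([507, 129, 1396]) cube([404, 38, 22]);
translate([507, 129, 1689]) cube([404, 38, 22]);
translate([507, 129, 1982]) cube([404, 38, 22]);


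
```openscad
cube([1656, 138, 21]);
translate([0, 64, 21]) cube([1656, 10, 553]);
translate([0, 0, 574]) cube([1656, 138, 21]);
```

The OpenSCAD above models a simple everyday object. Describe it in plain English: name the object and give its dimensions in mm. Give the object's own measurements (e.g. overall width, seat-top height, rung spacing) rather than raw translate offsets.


An I-beam lying along x, 1656 mm long. Overall section height 595 mm. Two flanges 138 mm wide (y) and 21 mm thick, one on the floor and one at the top; a web 10 mm thick runs between them, centred on the flange width.


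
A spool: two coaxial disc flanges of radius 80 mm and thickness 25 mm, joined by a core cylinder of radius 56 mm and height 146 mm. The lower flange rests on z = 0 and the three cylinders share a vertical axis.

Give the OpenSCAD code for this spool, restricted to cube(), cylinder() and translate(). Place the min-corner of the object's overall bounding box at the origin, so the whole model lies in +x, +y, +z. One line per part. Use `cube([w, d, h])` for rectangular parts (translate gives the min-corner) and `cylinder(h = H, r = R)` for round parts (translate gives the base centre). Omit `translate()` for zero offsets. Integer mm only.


translate([80, 80, 0]) cylinder(h = 25, r = 80);
translate([80, 80, 25]) cylinder(h = 146, r = 56);
translate([80, 80, 171]) cylinder(h = 25, r = 80);


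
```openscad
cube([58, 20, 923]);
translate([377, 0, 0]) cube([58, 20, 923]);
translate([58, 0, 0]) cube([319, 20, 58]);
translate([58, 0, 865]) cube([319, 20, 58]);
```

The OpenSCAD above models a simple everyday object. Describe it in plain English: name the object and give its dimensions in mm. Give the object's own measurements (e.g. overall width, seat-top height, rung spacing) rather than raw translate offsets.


A rectangular picture frame lying in the x–z plane (depth along y). The opening is 319 mm wide (x) by 807 mm tall (z), surrounded by a border 58 mm wide on all four sides. The frame is 20 mm deep and is made of two full-height vertical stiles with two horizontal rails fitted between them.


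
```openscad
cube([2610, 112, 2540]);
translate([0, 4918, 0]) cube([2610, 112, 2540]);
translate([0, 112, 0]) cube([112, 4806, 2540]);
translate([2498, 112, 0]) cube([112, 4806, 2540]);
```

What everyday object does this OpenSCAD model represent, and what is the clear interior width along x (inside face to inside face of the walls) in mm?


A house (or room) frame. The interior width is 2386 mm.

Four 2540 mm walls enclosing a rectangle with no floor or roof — a room or house frame. Outside width is 2610 mm and wall thickness is 112 mm, so the interior width is 2610 − 2 × 112 = 2386 mm.


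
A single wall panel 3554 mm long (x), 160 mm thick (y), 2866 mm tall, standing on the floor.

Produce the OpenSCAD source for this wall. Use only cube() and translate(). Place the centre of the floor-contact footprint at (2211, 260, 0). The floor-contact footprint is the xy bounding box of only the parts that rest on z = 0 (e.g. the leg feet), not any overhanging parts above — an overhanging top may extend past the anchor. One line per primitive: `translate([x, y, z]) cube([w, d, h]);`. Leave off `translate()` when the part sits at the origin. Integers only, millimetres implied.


translate([434, 180, 0]) cube([3554, 160, 2866]);


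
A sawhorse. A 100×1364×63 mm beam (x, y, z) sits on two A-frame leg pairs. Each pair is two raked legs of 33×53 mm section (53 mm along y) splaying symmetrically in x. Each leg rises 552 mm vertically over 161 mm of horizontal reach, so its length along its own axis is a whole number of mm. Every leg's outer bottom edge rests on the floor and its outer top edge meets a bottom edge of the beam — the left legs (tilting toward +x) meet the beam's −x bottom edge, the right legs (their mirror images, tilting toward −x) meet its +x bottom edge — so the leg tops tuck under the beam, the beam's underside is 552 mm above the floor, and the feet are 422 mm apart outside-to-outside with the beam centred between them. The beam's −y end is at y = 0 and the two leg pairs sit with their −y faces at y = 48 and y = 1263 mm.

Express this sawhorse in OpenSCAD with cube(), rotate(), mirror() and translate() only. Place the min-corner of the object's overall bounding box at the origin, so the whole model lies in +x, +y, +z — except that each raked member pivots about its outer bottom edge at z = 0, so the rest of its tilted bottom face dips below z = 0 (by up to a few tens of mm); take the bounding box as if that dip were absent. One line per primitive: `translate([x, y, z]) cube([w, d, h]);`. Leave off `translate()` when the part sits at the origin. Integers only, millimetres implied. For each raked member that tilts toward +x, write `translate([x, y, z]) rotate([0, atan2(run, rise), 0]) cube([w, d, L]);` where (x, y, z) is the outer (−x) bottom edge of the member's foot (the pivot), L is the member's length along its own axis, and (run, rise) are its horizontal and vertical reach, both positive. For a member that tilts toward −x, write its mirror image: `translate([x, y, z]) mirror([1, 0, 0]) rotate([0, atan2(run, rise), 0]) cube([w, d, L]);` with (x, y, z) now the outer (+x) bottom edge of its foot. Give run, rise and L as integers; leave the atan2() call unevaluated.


// leg length = √(161² + 552²) = 575
// right-leg outer foot x = 2·161 + 100 = 422
// beam min-corner = (161, 0, 552)
translate([161, 0, 552]) cube([100, 1364, 63]);
translate([0, 48, 0]) rotate([0, atan2(161, 552), 0]) cube([33, 53, 575]);
translate([422, 48, 0]) mirror([1, 0, 0]) rotate([0, atan2(161, 552), 0]) cube([33, 53, 575]);
translate([0, 1263, 0]) rotate([0, atan2(161, 552), 0]) cube([33, 53, 575]);
translate([422, 1263, 0]) mirror([1, 0, 0]) rotate([0, atan2(161, 552), 0]) cube([33, 53, 575]);


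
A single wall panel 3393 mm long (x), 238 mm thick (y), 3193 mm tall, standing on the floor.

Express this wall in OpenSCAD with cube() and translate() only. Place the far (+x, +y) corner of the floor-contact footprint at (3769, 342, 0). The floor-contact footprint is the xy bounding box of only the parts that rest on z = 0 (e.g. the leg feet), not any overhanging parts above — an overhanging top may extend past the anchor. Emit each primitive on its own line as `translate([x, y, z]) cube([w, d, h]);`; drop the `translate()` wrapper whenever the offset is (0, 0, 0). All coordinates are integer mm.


translate([376, 104, 0]) cube([3393, 238, 3193]);


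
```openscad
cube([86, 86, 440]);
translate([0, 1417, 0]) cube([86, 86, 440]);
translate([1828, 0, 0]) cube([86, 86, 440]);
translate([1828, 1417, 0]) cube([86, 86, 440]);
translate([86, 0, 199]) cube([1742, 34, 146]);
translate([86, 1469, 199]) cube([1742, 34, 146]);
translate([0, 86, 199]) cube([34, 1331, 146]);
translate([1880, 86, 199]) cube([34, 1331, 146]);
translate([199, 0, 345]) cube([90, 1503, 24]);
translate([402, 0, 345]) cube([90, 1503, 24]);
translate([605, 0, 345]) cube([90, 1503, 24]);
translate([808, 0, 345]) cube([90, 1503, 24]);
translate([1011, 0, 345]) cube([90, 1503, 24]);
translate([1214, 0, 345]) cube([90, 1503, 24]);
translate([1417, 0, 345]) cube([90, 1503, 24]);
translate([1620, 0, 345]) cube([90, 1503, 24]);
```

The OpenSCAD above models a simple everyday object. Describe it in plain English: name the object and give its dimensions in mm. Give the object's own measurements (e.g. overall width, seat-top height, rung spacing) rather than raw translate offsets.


A bed frame 1914 mm long (x) by 1503 mm wide (y). Four 86×86 mm corner posts, 440 mm tall, at the corners of the footprint. Four rails of 34 mm thickness and 146 mm height run between adjacent posts with their undersides at z = 199 mm, their outer faces flush with the outside of the frame (the two x-running rails run between the posts' inner faces; the two y-running rails run between the posts' inner faces). 8 slats, each 90 mm wide (x) and 24 mm thick, lie across the top of the two x-running rails, running the full 1503 mm width of the frame in y; along x they sit between the end posts with a 113 mm gap after the −x posts and between neighbouring slats, leaving 118 mm before the +x posts.


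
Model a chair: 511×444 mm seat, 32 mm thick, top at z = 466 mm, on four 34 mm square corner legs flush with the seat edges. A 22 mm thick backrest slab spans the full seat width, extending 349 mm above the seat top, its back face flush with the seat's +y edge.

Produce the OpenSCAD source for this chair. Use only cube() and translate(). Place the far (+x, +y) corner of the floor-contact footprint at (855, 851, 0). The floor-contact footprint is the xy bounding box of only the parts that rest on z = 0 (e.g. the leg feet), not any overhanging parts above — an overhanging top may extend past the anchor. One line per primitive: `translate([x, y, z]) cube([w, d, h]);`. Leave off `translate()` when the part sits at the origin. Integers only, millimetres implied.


// leg_h = 466 - 32 = 434
translate([344, 407, 434]) cube([511, 444, 32]);
translate([344, 407, 0]) cube([34, 34, 434]);
translate([821, 407, 0]) cube([34, 34, 434]);
translate([344, 817, 0]) cube([34, 34, 434]);
translate([821, 817, 0]) cube([34, 34, 434]);
translate([344, 829, 466]) cube([511, 22, 349]);


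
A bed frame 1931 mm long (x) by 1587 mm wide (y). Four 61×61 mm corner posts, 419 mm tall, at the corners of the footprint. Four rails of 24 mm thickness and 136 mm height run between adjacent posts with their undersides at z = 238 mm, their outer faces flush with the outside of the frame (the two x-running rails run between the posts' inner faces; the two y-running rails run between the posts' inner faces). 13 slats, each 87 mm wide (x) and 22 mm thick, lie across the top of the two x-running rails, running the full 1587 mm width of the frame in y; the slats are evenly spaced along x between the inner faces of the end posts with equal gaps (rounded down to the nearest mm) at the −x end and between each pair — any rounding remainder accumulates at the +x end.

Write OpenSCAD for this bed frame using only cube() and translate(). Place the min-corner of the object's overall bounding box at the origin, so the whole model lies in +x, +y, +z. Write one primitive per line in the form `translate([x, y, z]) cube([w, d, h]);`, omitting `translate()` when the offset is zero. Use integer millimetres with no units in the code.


cube([61, 61, 419]);
translate([0, 1526, 0]) cube([61, 61, 419]);
translate([1870, 0, 0]) cube([61, 61, 419]);
translate([1870, 1526, 0]) cube([61, 61, 419]);
translate([61, 0, 238]) cube([1809, 24, 136]);
translate([61, 1563, 238]) cube([1809, 24, 136]);
translate([0, 61, 238]) cube([24, 1465, 136]);
translate([1907, 61, 238]) cube([24, 1465, 136]);
translate([109, 0, 374]) cube([87, 1587, 22]);
translate([244, 0, 374]) cube([87, 1587, 22]);
translate([379, 0, 374]) cube([87, 1587, 22]);
translate([514, 0, 374]) cube([87, 1587, 22]);
translate([649, 0, 374]) cube([87, 1587, 22]);
translate([784, 0, 374]) cube([87, 1587, 22]);
translate([919, 0, 374]) cube([87, 1587, 22]);
translate([1054, 0, 374]) cube([87, 1587, 22]);
translate([1189, 0, 374]) cube([87, 1587, 22]);
translate([1324, 0, 374]) cube([87, 1587, 22]);
translate([1459, 0, 374]) cube([87, 1587, 22]);
translate([1594, 0, 374]) cube([87, 1587, 22]);
translate([1729, 0, 374]) cube([87, 1587, 22]);


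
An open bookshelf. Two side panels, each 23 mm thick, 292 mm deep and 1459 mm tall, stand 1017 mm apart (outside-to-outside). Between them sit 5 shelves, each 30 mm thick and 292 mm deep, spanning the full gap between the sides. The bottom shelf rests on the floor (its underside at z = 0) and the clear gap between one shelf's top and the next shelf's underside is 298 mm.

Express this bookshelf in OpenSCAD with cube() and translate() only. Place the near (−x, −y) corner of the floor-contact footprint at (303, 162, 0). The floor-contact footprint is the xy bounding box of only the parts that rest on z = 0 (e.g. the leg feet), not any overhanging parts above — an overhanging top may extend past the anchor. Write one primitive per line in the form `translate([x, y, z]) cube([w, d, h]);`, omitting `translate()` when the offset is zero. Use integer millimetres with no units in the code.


translate([303, 162, 0]) cube([23, 292, 1459]);
translate([1297, 162, 0]) cube([23, 292, 1459]);
translate([326, 162, 0]) cube([971, 292, 30]);
translate([326, 162, 328]) cube([971, 292, 30]);
translate([326, 162, 656]) cube([971, 292, 30]);
translate([326, 162, 984]) cube([971, 292, 30]);
translate([326, 162, 1312]) cube([971, 292, 30]);


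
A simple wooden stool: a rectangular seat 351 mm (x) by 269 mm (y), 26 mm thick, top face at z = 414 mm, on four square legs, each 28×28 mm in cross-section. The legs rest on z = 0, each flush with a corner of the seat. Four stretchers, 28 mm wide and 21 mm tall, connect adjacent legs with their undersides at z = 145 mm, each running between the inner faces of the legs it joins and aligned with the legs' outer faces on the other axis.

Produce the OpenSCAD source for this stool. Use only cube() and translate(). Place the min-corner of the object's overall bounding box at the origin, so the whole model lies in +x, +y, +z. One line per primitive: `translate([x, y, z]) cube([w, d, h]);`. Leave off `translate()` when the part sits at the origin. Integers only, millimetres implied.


translate([0, 0, 388]) cube([351, 269, 26]);
cube([28, 28, 388]);
translate([323, 0, 0]) cube([28, 28, 388]);
translate([0, 241, 0]) cube([28, 28, 388]);
translate([323, 241, 0]) cube([28, 28, 388]);
translate([28, 0, 145]) cube([295, 28, 21]);
translate([28, 241, 145]) cube([295, 28, 21]);
translate([0, 28, 145]) cube([28, 213, 21]);
translate([323, 28, 145]) cube([28, 213, 21]);


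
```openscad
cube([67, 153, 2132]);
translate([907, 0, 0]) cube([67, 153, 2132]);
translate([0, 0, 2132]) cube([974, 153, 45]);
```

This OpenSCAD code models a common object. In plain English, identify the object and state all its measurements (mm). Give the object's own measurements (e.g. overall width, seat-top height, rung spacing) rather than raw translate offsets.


A door frame. The clear opening is 840 mm wide and 2132 mm high. Two 67 mm wide jambs, 153 mm deep, stand either side of the opening from the floor to the top of the opening. A 45 mm thick head sits across the top of both jambs, spanning the full outside width of the frame.


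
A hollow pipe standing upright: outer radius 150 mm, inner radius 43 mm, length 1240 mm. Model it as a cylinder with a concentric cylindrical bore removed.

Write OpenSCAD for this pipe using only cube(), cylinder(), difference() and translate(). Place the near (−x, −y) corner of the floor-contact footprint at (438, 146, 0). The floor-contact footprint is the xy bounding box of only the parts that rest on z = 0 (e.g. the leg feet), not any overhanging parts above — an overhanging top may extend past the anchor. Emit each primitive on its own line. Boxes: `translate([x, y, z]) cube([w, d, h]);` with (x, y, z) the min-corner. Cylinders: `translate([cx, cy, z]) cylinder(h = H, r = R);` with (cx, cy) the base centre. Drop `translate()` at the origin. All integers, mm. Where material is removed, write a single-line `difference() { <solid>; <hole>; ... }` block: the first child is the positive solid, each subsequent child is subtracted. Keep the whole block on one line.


difference() { translate([588, 296, 0]) cylinder(h = 1240, r = 150); translate([588, 296, 0]) cylinder(h = 1240, r = 43); }


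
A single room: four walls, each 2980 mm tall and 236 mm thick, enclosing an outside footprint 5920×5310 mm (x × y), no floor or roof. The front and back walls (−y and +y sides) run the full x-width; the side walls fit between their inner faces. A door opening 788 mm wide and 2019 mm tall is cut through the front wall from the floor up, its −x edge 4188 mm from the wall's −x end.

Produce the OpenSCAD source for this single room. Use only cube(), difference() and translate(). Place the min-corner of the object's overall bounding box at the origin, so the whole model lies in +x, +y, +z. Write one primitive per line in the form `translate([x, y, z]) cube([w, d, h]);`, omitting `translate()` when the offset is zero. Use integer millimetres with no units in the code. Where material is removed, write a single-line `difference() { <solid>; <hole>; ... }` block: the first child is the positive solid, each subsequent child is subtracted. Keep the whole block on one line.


difference() { cube([5920, 236, 2980]); translate([4188, 0, 0]) cube([788, 236, 2019]); }
translate([0, 5074, 0]) cube([5920, 236, 2980]);
translate([0, 236, 0]) cube([236, 4838, 2980]);
translate([5684, 236, 0]) cube([236, 4838, 2980]);


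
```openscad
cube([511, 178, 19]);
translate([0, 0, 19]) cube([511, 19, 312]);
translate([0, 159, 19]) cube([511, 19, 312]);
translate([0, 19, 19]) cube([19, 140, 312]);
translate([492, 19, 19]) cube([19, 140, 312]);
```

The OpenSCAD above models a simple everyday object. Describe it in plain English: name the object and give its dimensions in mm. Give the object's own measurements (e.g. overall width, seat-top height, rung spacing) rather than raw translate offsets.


An open-topped rectangular box: outside dimensions 511×178×331 mm, with a uniform wall and base thickness of 19 mm. The base is a full 511×178 slab on the floor; four walls sit on top of the base. The front and back walls (the −y and +y sides) span the full width; the two side walls fit between them.


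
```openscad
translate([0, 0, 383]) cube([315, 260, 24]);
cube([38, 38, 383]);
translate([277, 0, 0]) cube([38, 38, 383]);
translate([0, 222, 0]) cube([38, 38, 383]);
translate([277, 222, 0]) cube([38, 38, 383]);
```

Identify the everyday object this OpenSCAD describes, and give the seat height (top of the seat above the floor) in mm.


A stool. The seat height is 407 mm.

A 315×260×24 slab at z = 383 on four corner posts — a stool. The seat top is 383 + 24 = 407 mm.


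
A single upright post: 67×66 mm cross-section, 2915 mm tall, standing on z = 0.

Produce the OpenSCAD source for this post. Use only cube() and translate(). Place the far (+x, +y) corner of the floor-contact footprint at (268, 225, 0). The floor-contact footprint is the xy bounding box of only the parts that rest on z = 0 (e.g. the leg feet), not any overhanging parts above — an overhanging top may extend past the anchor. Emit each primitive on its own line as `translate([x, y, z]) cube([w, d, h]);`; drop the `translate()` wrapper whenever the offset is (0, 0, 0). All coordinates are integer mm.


translate([201, 159, 0]) cube([67, 66, 2915]);


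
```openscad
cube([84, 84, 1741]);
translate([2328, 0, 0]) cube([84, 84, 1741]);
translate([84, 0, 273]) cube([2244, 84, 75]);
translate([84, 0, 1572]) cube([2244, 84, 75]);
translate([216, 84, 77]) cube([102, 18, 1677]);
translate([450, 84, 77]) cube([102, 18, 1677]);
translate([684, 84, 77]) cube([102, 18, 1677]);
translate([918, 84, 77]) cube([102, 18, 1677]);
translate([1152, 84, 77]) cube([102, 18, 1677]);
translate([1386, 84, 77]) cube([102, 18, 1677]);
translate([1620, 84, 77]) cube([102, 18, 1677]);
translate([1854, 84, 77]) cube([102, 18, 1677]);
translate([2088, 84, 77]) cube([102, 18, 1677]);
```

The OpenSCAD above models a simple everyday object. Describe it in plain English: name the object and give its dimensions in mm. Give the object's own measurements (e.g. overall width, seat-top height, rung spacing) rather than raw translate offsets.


A fence section. Two 84×84 mm posts, 1741 mm tall, stand on the floor with a clear span of 2244 mm between their inner faces. Two horizontal rails of 84×75 mm section span the gap between the posts with their undersides at z = 273 mm and z = 1572 mm, flush with the posts' −y face. 9 pickets, each 102 mm wide, 18 mm thick and 1677 mm tall, are fixed to the +y face of the rails with their bottoms at z = 77 mm, spaced across the span with a 132 mm gap after the −x post and between neighbouring pickets, with 138 mm left before the +x post.


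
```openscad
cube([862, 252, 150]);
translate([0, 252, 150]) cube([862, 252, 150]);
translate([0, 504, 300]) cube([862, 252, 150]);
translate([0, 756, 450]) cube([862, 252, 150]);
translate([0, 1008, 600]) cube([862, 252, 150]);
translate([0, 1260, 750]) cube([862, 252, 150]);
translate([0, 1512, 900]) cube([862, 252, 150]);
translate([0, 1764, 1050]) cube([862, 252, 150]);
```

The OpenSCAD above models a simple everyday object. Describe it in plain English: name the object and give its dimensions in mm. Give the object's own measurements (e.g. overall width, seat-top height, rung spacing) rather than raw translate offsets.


A straight staircase of 8 solid steps. Each step is 862 mm wide (x), 252 mm deep (y, the going) and 150 mm tall (the rise). The first step rests on the floor; each subsequent step sits one going further in +y and one rise higher in +z, directly behind and above the previous step with no overlap.


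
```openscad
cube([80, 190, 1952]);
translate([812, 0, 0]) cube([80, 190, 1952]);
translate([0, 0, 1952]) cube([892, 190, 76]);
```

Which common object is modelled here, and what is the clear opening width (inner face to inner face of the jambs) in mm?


A door frame. The clear opening width is 732 mm.

Two 1952 mm tall posts with a header on top — a door frame. The left jamb is 80 mm wide at x = 0; the right jamb starts at x = 812. The clear opening is 812 − 80 = 732 mm.


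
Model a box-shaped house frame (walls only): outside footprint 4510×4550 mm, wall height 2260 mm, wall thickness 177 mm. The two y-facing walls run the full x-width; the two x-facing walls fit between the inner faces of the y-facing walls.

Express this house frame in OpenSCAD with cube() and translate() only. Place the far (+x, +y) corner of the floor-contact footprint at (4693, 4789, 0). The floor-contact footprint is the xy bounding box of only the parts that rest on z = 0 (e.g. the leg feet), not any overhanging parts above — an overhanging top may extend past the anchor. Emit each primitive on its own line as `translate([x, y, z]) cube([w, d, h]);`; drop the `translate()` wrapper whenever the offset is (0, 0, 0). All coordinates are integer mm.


translate([183, 239, 0]) cube([4510, 177, 2260]);
translate([183, 4612, 0]) cube([4510, 177, 2260]);
translate([183, 416, 0]) cube([177, 4196, 2260]);
translate([4516, 416, 0]) cube([177, 4196, 2260]);


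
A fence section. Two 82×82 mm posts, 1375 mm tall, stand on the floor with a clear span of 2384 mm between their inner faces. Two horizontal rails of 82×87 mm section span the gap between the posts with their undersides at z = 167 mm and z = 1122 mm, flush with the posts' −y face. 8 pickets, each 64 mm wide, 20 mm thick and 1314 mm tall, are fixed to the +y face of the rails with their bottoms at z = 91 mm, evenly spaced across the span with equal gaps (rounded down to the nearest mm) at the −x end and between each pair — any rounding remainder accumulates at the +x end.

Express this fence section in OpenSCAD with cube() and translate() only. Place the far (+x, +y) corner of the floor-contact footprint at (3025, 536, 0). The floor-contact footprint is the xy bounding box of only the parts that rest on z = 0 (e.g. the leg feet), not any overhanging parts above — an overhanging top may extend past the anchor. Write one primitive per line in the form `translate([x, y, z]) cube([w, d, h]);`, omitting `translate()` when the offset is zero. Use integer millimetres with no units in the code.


translate([477, 454, 0]) cube([82, 82, 1375]);
translate([2943, 454, 0]) cube([82, 82, 1375]);
translate([559, 454, 167]) cube([2384, 82, 87]);
translate([559, 454, 1122]) cube([2384, 82, 87]);
translate([767, 536, 91]) cube([64, 20, 1314]);
translate([1039, 536, 91]) cube([64, 20, 1314]);
translate([1311, 536, 91]) cube([64, 20, 1314]);
translate([1583, 536, 91]) cube([64, 20, 1314]);
translate([1855, 536, 91]) cube([64, 20, 1314]);
translate([2127, 536, 91]) cube([64, 20, 1314]);
translate([2399, 536, 91]) cube([64, 20, 1314]);
translate([2671, 536, 91]) cube([64, 20, 1314]);


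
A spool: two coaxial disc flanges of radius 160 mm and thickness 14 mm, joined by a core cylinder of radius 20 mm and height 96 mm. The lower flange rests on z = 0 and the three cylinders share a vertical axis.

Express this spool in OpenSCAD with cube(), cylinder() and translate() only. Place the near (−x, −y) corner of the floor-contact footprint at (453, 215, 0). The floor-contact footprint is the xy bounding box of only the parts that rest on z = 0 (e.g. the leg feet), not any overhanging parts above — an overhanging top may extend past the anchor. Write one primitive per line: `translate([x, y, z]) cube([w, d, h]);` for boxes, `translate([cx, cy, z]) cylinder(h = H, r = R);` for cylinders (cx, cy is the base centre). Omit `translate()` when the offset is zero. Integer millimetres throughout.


translate([613, 375, 0]) cylinder(h = 14, r = 160);
translate([613, 375, 14]) cylinder(h = 96, r = 20);
translate([613, 375, 110]) cylinder(h = 14, r = 160);


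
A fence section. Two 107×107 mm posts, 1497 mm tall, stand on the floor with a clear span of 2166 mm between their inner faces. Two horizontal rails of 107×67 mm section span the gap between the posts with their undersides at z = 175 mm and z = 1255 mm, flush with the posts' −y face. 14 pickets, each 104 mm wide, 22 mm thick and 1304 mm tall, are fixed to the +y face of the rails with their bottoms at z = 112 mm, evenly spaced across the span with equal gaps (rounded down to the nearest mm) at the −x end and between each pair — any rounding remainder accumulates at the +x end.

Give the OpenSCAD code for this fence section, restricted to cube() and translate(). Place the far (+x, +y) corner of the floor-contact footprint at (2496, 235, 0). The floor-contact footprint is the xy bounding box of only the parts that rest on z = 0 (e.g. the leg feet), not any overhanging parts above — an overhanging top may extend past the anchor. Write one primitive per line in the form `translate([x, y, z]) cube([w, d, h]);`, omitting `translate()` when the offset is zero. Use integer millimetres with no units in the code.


translate([116, 128, 0]) cube([107, 107, 1497]);
translate([2389, 128, 0]) cube([107, 107, 1497]);
translate([223, 128, 175]) cube([2166, 107, 67]);
translate([223, 128, 1255]) cube([2166, 107, 67]);
translate([270, 235, 112]) cube([104, 22, 1304]);
translate([421, 235, 112]) cube([104, 22, 1304]);
translate([572, 235, 112]) cube([104, 22, 1304]);
translate([723, 235, 112]) cube([104, 22, 1304]);
translate([874, 235, 112]) cube([104, 22, 1304]);
translate([1025, 235, 112]) cube([104, 22, 1304]);
translate([1176, 235, 112]) cube([104, 22, 1304]);
translate([1327, 235, 112]) cube([104, 22, 1304]);
translate([1478, 235, 112]) cube([104, 22, 1304]);
translate([1629, 235, 112]) cube([104, 22, 1304]);
translate([1780, 235, 112]) cube([104, 22, 1304]);
translate([1931, 235, 112]) cube([104, 22, 1304]);
translate([2082, 235, 112]) cube([104, 22, 1304]);
translate([2233, 235, 112]) cube([104, 22, 1304]);


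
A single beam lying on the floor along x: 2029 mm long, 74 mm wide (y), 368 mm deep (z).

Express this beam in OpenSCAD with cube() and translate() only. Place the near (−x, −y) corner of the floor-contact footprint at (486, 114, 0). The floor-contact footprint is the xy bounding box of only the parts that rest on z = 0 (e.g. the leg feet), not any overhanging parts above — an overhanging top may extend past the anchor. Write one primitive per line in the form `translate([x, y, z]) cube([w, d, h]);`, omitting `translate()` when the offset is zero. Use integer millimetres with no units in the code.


translate([486, 114, 0]) cube([2029, 74, 368]);


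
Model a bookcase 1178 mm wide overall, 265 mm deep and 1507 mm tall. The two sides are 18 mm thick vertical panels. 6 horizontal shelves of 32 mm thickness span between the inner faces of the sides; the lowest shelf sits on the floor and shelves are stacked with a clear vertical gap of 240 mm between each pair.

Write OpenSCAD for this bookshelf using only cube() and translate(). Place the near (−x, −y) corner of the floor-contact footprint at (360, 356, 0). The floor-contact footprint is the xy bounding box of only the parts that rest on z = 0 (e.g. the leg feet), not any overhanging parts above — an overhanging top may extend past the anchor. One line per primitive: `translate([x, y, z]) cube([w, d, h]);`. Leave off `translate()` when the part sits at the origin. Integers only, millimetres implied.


translate([360, 356, 0]) cube([18, 265, 1507]);
translate([1520, 356, 0]) cube([18, 265, 1507]);
translate([378, 356, 0]) cube([1142, 265, 32]);
translate([378, 356, 272]) cube([1142, 265, 32]);
translate([378, 356, 544]) cube([1142, 265, 32]);
translate([378, 356, 816]) cube([1142, 265, 32]);
translate([378, 356, 1088]) cube([1142, 265, 32]);
translate([378, 356, 1360]) cube([1142, 265, 32]);


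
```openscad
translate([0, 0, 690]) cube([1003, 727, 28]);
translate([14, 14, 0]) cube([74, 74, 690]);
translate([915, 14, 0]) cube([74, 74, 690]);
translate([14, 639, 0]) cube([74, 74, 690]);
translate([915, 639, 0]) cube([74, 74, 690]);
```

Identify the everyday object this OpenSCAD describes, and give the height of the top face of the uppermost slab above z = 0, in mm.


A table. The table height is 718 mm.

A 1003×727×28 slab sits at z = 690 on four 74 mm square posts — a table. The top surface is at 690 + 28 = 718 mm.


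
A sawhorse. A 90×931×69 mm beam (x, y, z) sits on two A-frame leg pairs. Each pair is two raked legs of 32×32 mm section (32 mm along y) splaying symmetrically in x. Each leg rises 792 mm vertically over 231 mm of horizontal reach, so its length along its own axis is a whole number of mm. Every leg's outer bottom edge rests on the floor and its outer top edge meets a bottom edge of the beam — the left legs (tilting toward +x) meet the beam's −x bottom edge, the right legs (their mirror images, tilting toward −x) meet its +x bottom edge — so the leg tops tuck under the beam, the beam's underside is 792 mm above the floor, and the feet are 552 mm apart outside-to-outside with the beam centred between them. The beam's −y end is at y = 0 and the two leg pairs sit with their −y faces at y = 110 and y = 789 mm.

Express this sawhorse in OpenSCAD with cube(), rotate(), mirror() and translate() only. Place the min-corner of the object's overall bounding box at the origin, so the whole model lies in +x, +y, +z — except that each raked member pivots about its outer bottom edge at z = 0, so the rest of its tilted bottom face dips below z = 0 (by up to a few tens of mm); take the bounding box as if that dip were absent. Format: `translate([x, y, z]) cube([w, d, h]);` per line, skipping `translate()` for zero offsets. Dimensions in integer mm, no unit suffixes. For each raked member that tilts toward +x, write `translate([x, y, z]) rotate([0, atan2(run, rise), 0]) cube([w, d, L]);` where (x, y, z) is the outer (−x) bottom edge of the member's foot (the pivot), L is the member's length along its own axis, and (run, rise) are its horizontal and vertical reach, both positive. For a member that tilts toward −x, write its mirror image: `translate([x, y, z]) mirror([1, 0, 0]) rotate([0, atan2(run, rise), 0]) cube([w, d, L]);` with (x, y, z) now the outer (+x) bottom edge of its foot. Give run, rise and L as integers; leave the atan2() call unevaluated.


translate([231, 0, 792]) cube([90, 931, 69]);
translate([0, 110, 0]) rotate([0, atan2(231, 792), 0]) cube([32, 32, 825]);
translate([552, 110, 0]) mirror([1, 0, 0]) rotate([0, atan2(231, 792), 0]) cube([32, 32, 825]);
translate([0, 789, 0]) rotate([0, atan2(231, 792), 0]) cube([32, 32, 825]);
translate([552, 789, 0]) mirror([1, 0, 0]) rotate([0, atan2(231, 792), 0]) cube([32, 32, 825]);


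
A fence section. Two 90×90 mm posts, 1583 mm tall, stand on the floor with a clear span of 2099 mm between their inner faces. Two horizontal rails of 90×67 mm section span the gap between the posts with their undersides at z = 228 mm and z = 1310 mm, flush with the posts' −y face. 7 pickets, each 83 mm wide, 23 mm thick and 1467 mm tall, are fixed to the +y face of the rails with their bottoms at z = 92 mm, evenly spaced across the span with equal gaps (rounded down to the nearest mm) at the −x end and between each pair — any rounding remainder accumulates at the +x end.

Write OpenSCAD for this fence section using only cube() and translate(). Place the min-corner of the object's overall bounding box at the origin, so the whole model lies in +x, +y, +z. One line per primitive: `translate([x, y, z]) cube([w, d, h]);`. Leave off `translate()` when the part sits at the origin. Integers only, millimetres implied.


cube([90, 90, 1583]);
translate([2189, 0, 0]) cube([90, 90, 1583]);
translate([90, 0, 228]) cube([2099, 90, 67]);
translate([90, 0, 1310]) cube([2099, 90, 67]);
translate([279, 90, 92]) cube([83, 23, 1467]);
translate([551, 90, 92]) cube([83, 23, 1467]);
translate([823, 90, 92]) cube([83, 23, 1467]);
translate([1095, 90, 92]) cube([83, 23, 1467]);
translate([1367, 90, 92]) cube([83, 23, 1467]);
translate([1639, 90, 92]) cube([83, 23, 1467]);
translate([1911, 90, 92]) cube([83, 23, 1467]);


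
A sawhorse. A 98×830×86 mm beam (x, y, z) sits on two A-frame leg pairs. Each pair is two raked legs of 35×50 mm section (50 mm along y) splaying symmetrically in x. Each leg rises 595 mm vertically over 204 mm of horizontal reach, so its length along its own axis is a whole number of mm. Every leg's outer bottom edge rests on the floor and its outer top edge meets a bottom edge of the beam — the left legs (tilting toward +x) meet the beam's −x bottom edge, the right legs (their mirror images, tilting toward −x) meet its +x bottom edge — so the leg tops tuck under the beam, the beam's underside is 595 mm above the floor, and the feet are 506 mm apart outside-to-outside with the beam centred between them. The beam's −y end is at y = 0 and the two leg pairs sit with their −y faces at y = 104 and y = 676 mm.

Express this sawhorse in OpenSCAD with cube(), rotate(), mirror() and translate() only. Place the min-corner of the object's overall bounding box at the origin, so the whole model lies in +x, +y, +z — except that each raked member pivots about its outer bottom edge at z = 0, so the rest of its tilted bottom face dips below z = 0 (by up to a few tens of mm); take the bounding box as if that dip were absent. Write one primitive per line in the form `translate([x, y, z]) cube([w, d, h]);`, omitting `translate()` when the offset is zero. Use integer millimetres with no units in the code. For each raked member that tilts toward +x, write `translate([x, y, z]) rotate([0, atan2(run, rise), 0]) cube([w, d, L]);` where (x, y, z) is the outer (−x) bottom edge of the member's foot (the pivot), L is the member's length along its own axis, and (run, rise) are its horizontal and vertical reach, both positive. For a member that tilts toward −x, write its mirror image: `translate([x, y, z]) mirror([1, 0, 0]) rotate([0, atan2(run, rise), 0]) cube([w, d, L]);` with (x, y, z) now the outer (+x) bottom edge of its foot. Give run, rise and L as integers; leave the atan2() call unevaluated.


translate([204, 0, 595]) cube([98, 830, 86]);
translate([0, 104, 0]) rotate([0, atan2(204, 595), 0]) cube([35, 50, 629]);
translate([506, 104, 0]) mirror([1, 0, 0]) rotate([0, atan2(204, 595), 0]) cube([35, 50, 629]);
translate([0, 676, 0]) rotate([0, atan2(204, 595), 0]) cube([35, 50, 629]);
translate([506, 676, 0]) mirror([1, 0, 0]) rotate([0, atan2(204, 595), 0]) cube([35, 50, 629]);


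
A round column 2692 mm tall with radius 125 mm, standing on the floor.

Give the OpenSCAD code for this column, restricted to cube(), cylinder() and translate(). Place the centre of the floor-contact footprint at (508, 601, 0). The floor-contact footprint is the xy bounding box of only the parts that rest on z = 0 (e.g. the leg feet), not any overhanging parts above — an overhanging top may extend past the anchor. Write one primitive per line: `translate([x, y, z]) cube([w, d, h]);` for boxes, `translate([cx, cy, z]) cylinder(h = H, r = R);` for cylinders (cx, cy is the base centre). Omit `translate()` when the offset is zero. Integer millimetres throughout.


translate([508, 601, 0]) cylinder(h = 2692, r = 125);


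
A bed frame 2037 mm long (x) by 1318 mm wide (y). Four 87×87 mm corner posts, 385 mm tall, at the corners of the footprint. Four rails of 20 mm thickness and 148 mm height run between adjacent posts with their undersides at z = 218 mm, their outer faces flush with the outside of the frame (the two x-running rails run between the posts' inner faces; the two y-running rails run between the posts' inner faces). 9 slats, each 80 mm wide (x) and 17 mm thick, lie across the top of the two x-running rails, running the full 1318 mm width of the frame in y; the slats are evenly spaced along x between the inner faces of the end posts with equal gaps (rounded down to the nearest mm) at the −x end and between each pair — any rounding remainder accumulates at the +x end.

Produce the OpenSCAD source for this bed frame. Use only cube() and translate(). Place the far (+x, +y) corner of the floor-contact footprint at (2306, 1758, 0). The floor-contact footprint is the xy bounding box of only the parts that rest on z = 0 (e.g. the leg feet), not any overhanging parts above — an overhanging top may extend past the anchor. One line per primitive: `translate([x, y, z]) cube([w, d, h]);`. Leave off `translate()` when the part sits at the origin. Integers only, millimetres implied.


// slat z = rail_z + rail_h = 218 + 148 = 366
// slat gap = ⌊(1863 − 9·80) / 10⌋ = 114
translate([269, 440, 0]) cube([87, 87, 385]);
translate([269, 1671, 0]) cube([87, 87, 385]);
translate([2219, 440, 0]) cube([87, 87, 385]);
translate([2219, 1671, 0]) cube([87, 87, 385]);
translate([356, 440, 218]) cube([1863, 20, 148]);
translate([356, 1738, 218]) cube([1863, 20, 148]);
translate([269, 527, 218]) cube([20, 1144, 148]);
translate([2286, 527, 218]) cube([20, 1144, 148]);
translate([470, 440, 366]) cube([80, 1318, 17]);
translate([664, 440, 366]) cube([80, 1318, 17]);
translate([858, 440, 366]) cube([80, 1318, 17]);
translate([1052, 440, 366]) cube([80, 1318, 17]);
translate([1246, 440, 366]) cube([80, 1318, 17]);
translate([1440, 440, 366]) cube([80, 1318, 17]);
translate([1634, 440, 366]) cube([80, 1318, 17]);
translate([1828, 440, 366]) cube([80, 1318, 17]);
translate([2022, 440, 366]) cube([80, 1318, 17]);
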